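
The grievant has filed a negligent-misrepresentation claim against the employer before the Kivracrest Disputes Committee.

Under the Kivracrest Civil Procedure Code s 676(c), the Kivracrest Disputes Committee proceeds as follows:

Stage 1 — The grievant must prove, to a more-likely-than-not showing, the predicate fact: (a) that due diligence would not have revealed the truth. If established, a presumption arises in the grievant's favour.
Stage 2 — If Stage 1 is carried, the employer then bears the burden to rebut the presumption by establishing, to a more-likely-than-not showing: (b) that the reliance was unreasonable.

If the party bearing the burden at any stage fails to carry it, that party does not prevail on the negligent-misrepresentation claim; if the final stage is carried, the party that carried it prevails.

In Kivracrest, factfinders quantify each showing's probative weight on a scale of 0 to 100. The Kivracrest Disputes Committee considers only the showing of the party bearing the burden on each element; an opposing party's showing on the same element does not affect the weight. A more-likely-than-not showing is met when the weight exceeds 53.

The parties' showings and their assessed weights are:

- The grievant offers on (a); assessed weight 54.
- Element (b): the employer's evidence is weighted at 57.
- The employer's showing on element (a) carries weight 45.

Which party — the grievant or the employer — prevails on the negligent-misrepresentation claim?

employer

Stage 1 — burden on grievant; standard: a more-likely-than-not showing (weight exceeds 53).
    (a): 54 (employer's 45 disregarded) > 53 [met]
  The grievant carries Stage 1; the employer now bears the burden.
Stage 2 — burden on employer; standard: a more-likely-than-not showing (weight exceeds 53).
    (b): 57 > 53 [met]
  Stage 2 carried; the final stage is satisfied.
Every stage carried; the employer prevails.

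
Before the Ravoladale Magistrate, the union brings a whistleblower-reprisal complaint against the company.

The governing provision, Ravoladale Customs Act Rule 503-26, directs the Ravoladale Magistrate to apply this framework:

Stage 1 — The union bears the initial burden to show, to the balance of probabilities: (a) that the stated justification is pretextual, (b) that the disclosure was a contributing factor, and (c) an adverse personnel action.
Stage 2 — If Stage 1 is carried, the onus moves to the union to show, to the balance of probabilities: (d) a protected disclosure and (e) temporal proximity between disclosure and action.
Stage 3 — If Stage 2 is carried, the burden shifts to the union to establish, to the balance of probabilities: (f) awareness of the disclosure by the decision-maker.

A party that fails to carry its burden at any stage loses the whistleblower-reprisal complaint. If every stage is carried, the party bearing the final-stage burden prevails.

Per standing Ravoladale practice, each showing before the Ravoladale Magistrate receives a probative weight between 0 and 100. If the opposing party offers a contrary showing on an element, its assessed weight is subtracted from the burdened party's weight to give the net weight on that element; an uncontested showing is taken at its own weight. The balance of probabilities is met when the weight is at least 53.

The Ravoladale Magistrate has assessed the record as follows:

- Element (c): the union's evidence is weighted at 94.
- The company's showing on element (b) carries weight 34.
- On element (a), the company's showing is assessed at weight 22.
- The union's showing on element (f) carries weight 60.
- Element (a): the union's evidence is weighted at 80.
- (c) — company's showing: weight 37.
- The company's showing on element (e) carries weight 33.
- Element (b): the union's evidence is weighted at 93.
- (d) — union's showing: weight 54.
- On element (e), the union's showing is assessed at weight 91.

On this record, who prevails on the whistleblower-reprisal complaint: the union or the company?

union

At Stage 1 the union must meet the balance of probabilities (weight is at least 53): on (a) the weight is 80 less the opposing 22 gives net 58, which does reach 53, so (a) meets the standard; on (b) the weight is 93 less the opposing 34 gives net 59, ≥ 53, so (b) meets the standard; on (c) the weight is 94 less the opposing 37 gives net 57, which does reach 53, so (c) meets the standard.
  All elements met. The union retains the burden for Stage 2.
At Stage 2 the union must meet the balance of probabilities (weight is at least 53): on (d) the weight is 54, ≥ 53, so (d) meets the standard; on (e) the weight is 91 less the opposing 33 gives net 58, which does reach 53, so (e) meets the standard.
  Stage 2 is satisfied; the union continues to bear the burden.
At Stage 3 the union must meet the balance of probabilities (weight is at least 53): on (f) the weight is 60, ≥ 53, so (f) meets the standard.
  All elements met at the final stage.
All stages carried — the union prevails.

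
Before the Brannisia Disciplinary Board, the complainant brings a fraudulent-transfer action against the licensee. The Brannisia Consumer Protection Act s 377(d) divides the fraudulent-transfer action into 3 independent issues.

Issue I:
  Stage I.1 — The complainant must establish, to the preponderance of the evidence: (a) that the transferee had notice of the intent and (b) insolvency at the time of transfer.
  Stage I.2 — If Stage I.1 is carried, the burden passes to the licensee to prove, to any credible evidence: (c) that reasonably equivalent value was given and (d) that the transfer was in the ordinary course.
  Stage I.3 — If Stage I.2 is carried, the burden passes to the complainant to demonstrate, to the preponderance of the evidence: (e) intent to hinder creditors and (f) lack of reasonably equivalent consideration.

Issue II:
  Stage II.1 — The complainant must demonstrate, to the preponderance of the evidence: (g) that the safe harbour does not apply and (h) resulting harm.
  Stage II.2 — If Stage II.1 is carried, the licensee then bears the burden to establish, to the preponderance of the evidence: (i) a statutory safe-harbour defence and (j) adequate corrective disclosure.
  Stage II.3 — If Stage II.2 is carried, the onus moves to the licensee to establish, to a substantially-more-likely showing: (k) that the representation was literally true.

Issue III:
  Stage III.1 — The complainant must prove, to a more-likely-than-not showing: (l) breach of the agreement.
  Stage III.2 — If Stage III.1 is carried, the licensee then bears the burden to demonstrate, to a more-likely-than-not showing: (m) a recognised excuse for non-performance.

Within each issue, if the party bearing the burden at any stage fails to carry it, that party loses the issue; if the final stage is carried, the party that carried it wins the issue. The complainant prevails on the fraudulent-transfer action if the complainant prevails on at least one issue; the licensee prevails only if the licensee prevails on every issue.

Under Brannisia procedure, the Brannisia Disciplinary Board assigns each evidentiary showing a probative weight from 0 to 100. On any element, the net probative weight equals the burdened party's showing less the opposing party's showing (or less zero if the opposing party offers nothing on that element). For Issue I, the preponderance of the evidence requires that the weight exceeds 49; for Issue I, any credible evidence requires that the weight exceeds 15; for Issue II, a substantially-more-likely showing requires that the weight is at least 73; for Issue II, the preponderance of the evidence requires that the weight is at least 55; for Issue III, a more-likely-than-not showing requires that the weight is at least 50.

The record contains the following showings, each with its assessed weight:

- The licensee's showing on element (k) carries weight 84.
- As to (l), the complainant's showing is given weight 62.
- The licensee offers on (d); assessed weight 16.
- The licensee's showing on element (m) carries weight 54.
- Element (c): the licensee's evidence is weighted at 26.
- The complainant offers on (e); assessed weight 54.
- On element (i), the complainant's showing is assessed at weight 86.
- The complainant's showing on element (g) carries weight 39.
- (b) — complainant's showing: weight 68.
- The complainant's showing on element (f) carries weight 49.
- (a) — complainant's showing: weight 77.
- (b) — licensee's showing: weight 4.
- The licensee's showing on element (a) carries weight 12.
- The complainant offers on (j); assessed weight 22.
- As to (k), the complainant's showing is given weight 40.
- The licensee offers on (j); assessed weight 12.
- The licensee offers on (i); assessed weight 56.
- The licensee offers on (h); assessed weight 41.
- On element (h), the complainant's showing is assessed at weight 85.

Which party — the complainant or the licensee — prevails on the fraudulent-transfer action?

licensee

— Issue I —
Stage I.1 (complainant, the preponderance of the evidence, weight exceeds 49): (a) net 77−12=65 > 49 — meets; (b) net 68−4=64 > 49 — meets.
  Stage I.1 is satisfied; the onus moves to the licensee.
Stage I.2 (licensee, any credible evidence, weight exceeds 15): (c) 26 > 15 — meets; (d) 16 > 15 — meets.
  The licensee carries Stage I.2; the complainant now bears the burden.
Stage I.3 (complainant, the preponderance of the evidence, weight exceeds 49): (e) 54 > 49 — meets; (f) 49 ≤ 49 — fails.
  Not every element is met, so the complainant fails to carry Stage I.3.
The licensee prevails on this issue.
— Issue II —
At Stage II.1 the complainant must meet the preponderance of the evidence (weight is at least 55): on (g) the weight is 39, < 55, so (g) does not meet the standard; on (h) the weight is 85 less the opposing 41 gives net 44, < 55, so (h) does not meet the standard.
  The complainant does not carry Stage II.1.
So the licensee prevails on this issue.
— Issue III —
At Stage III.1 the complainant must meet a more-likely-than-not showing (weight is at least 50): on (l) the weight is 62, which does reach 50, so (l) meets the standard.
  The complainant carries Stage III.1; the licensee now bears the burden.
At Stage III.2 the licensee must meet a more-likely-than-not showing (weight is at least 50): on (m) the weight is 54, which does reach 50, so (m) meets the standard.
  The licensee carries the last stage.
Every stage carried; the licensee prevails on this issue.
Per-issue: Issue I → licensee; Issue II → licensee; Issue III → licensee. The complainant must prevail on at least one issue; overall, the licensee prevails.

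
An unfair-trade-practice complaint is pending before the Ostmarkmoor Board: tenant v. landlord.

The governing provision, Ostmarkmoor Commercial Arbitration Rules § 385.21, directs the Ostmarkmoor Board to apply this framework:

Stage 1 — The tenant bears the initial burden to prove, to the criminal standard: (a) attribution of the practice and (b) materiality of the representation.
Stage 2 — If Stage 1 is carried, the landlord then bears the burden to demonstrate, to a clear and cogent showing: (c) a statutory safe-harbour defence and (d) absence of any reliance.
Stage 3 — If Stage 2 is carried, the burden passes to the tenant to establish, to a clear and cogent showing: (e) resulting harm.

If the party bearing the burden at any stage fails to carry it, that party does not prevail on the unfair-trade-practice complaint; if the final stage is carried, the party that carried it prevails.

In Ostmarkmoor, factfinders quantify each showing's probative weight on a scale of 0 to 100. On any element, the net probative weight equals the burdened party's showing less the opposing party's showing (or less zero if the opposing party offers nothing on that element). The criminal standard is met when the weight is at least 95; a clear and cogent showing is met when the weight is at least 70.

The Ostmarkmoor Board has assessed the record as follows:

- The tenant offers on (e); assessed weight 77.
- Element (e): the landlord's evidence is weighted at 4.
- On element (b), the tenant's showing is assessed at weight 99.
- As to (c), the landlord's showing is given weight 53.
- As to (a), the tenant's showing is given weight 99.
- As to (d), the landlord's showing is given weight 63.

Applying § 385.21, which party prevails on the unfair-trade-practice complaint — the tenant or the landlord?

Stage 1 — burden on tenant; standard: the criminal standard (weight is at least 95).
    (a): 99 ≥ 95 [met]
    (b): 99 ≥ 95 [met]
  The tenant carries Stage 1; the landlord now bears the burden.
Stage 2 — burden on landlord; standard: a clear and cogent showing (weight is at least 70).
    (c): 53 < 70 [not met]
    (d): 63 < 70 [not met]
  Stage 2 not carried; the landlord fails its burden.
The tenant prevails.

tenant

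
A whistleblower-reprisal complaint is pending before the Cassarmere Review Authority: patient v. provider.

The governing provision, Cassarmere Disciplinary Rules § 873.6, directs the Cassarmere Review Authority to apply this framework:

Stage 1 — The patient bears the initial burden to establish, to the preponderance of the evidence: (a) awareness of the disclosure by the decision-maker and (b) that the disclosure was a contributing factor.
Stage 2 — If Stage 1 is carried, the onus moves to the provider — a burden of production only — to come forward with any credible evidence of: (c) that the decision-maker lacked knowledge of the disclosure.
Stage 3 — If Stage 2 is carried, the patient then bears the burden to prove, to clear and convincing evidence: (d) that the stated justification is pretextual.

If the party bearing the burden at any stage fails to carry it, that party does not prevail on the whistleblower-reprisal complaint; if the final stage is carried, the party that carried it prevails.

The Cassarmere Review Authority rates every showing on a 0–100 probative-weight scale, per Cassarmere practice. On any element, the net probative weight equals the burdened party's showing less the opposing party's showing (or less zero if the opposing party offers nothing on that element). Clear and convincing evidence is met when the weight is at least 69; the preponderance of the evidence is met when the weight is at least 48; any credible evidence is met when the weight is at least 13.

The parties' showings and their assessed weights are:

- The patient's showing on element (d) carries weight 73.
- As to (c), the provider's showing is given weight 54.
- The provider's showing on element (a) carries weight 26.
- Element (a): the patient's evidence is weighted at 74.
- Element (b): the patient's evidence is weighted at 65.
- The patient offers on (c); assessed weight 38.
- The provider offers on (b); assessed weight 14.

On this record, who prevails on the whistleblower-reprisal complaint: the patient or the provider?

At Stage 1 the patient must meet the preponderance of the evidence (weight is at least 48): on (a) the weight is 74 less the opposing 26 gives net 48, ≥ 48, so (a) meets the standard; on (b) the weight is 65 less the opposing 14 gives net 51, which does reach 48, so (b) meets the standard.
  Stage 1 is satisfied; the onus moves to the provider.
At Stage 2 the provider must meet any credible evidence (weight is at least 13): on (c) the weight is 54 less the opposing 38 gives net 16, ≥ 13, so (c) meets the standard.
  The provider carries Stage 2; the patient now bears the burden.
At Stage 3 the patient must meet clear and convincing evidence (weight is at least 69): on (d) the weight is 73, which does reach 69, so (d) meets the standard.
  All elements met at the final stage.
Every stage carried; the patient prevails.

patient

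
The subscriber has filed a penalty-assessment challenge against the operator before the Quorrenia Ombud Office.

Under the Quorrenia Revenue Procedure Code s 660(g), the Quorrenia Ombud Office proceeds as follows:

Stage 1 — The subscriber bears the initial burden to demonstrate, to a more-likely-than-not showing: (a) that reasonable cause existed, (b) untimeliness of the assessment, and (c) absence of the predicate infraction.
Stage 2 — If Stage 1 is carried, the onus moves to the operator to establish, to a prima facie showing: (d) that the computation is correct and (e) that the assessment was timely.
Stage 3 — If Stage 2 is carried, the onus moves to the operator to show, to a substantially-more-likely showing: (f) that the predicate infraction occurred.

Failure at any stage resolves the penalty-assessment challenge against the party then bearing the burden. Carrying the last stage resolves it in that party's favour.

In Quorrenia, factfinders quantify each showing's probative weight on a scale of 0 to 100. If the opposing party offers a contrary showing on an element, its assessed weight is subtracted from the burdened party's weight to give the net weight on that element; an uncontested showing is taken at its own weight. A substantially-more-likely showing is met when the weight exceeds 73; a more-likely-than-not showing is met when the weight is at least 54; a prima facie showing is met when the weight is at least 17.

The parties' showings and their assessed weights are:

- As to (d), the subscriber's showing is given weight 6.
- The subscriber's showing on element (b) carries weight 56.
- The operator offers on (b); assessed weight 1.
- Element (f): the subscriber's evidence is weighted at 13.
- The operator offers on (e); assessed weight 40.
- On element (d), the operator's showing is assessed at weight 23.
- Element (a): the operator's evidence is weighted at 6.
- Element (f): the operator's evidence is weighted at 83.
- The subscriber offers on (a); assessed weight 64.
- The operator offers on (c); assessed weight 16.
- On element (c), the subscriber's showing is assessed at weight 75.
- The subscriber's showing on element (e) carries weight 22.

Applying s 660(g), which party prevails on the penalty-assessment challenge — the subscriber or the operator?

subscriber

At Stage 1 the subscriber must meet a more-likely-than-not showing (weight is at least 54): on (a) the weight is 64 less the opposing 6 gives net 58, which does reach 54, so (a) meets the standard; on (b) the weight is 56 less the opposing 1 gives net 55, which does reach 54, so (b) meets the standard; on (c) the weight is 75 less the opposing 16 gives net 59, which does reach 54, so (c) meets the standard.
  Stage 1 is satisfied; the onus moves to the operator.
At Stage 2 the operator must meet a prima facie showing (weight is at least 17): on (d) the weight is 23 less the opposing 6 gives net 17, ≥ 17, so (d) meets the standard; on (e) the weight is 40 less the opposing 22 gives net 18, ≥ 17, so (e) meets the standard.
  Stage 2 carried; the burden remains with the operator.
At Stage 3 the operator must meet a substantially-more-likely showing (weight exceeds 73): on (f) the weight is 83 less the opposing 13 gives net 70, which does not exceed 73, so (f) does not meet the standard.
  Not every element is met, so the operator fails to carry Stage 3.
So the subscriber prevails.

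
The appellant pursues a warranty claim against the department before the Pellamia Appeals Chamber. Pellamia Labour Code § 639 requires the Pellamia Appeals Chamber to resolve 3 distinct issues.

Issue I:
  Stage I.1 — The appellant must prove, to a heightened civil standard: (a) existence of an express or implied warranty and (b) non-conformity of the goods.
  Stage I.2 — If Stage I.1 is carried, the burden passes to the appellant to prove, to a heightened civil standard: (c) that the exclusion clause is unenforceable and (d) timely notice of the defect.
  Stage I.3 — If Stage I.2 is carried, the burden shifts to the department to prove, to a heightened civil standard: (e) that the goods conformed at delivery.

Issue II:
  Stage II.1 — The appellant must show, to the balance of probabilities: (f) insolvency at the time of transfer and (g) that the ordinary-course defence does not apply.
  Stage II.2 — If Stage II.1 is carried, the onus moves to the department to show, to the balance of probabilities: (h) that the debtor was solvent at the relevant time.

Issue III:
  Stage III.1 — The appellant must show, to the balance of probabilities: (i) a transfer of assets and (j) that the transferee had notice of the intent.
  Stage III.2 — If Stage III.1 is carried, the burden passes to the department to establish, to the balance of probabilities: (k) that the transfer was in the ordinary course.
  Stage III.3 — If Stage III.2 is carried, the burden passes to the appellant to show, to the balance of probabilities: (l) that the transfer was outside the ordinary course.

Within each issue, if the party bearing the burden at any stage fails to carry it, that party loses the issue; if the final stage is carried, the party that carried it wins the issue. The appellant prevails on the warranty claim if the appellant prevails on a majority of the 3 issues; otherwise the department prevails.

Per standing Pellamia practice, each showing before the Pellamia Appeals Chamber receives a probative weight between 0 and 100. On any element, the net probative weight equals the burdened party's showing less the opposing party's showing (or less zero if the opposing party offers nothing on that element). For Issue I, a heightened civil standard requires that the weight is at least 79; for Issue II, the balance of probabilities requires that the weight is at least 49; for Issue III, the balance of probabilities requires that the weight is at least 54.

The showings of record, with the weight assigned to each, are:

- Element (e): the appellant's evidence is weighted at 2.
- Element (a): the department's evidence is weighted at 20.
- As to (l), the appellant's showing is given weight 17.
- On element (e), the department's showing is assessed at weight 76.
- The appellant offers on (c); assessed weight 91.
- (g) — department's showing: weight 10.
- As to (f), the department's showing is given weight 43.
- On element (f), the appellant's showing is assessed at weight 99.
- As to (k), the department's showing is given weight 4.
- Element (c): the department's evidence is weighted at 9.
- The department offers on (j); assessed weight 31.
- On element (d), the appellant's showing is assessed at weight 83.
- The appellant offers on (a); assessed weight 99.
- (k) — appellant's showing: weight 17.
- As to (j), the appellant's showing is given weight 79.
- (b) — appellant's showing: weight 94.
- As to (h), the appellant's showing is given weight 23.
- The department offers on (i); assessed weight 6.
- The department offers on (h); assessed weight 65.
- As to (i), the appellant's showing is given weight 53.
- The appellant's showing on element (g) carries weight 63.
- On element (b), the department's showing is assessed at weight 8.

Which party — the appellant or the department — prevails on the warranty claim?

appellant

— Issue I —
Stage I.1 (appellant, a heightened civil standard, weight is at least 79): (a) net 99−20=79 ≥ 79 — meets; (b) net 94−8=86 ≥ 79 — meets.
  All elements met. The appellant retains the burden for Stage I.2.
Stage I.2 (appellant, a heightened civil standard, weight is at least 79): (c) net 91−9=82 ≥ 79 — meets; (d) 83 ≥ 79 — meets.
  The appellant carries Stage I.2; the department now bears the burden.
Stage I.3 (department, a heightened civil standard, weight is at least 79): (e) net 76−2=74 < 79 — fails.
  Stage I.3 not carried; the department fails its burden.
The appellant prevails on this issue.
— Issue II —
Stage II.1 (appellant, the balance of probabilities, weight is at least 49): (f) net 99−43=56 ≥ 49 — meets; (g) net 63−10=53 ≥ 49 — meets.
  All elements met. The burden passes to the department.
Stage II.2 (department, the balance of probabilities, weight is at least 49): (h) net 65−23=42 < 49 — fails.
  The department does not carry Stage II.2.
The appellant prevails on this issue.
— Issue III —
Stage III.1 — burden on appellant; standard: the balance of probabilities (weight is at least 54).
    (i): 53 − 6 = 47 < 54 [not met]
    (j): 79 − 31 = 48 < 54 [not met]
  Stage III.1 not carried; the appellant fails its burden.
The analysis ends at Stage III.1; the department prevails on this issue.
Per-issue: Issue I → appellant; Issue II → appellant; Issue III → department. The appellant must prevail on a majority of issues; overall, the appellant prevails.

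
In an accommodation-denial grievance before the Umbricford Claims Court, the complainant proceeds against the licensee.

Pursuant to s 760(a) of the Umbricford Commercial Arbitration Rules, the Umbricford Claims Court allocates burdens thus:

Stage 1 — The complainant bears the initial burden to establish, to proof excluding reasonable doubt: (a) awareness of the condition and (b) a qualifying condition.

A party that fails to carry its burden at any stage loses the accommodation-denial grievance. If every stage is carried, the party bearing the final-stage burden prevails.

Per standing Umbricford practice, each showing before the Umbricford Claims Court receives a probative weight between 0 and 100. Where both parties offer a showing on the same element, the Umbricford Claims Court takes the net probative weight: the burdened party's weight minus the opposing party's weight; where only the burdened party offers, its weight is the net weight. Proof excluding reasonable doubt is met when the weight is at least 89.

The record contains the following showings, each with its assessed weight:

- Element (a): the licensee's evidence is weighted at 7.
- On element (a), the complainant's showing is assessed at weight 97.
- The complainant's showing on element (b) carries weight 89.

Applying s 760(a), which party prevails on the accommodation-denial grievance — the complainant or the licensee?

At Stage 1 the complainant must meet proof excluding reasonable doubt (weight is at least 89): on (a) the weight is 97 less the opposing 7 gives net 90, ≥ 89, so (a) meets the standard; on (b) the weight is 89, which does reach 89, so (b) meets the standard.
  Stage 1 carried; the final stage is satisfied.
Every stage carried; the complainant prevails.

complainant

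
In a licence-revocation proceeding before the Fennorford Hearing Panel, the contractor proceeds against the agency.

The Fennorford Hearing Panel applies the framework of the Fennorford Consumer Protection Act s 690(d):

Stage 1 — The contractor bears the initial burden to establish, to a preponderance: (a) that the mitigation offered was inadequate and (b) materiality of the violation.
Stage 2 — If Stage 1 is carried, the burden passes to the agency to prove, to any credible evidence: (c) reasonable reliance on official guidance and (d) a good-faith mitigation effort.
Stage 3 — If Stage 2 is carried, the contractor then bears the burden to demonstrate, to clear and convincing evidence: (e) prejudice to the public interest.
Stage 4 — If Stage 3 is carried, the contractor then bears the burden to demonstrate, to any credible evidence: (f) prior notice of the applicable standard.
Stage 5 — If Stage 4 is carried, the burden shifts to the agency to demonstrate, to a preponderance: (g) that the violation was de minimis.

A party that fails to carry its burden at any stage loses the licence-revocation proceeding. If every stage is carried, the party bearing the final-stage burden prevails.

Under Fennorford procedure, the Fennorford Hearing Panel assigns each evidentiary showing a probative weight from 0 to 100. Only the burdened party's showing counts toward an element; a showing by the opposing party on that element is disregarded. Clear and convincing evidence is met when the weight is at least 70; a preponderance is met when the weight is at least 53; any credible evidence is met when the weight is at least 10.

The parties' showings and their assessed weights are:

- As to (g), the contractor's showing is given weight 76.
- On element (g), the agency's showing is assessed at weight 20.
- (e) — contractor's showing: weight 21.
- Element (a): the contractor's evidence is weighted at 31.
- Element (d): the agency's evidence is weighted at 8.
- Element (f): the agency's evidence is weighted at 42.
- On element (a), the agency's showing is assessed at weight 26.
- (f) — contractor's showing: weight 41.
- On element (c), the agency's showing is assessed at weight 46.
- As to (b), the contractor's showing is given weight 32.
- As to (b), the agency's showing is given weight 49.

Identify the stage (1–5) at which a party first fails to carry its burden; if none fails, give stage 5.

Stage 1 — burden on contractor; standard: a preponderance (weight is at least 53).
    (a): 31 (agency's 26 disregarded) < 53 [not met]
    (b): 32 (agency's 49 disregarded) < 53 [not met]
  The contractor does not carry Stage 1.
The agency prevails.

stage 1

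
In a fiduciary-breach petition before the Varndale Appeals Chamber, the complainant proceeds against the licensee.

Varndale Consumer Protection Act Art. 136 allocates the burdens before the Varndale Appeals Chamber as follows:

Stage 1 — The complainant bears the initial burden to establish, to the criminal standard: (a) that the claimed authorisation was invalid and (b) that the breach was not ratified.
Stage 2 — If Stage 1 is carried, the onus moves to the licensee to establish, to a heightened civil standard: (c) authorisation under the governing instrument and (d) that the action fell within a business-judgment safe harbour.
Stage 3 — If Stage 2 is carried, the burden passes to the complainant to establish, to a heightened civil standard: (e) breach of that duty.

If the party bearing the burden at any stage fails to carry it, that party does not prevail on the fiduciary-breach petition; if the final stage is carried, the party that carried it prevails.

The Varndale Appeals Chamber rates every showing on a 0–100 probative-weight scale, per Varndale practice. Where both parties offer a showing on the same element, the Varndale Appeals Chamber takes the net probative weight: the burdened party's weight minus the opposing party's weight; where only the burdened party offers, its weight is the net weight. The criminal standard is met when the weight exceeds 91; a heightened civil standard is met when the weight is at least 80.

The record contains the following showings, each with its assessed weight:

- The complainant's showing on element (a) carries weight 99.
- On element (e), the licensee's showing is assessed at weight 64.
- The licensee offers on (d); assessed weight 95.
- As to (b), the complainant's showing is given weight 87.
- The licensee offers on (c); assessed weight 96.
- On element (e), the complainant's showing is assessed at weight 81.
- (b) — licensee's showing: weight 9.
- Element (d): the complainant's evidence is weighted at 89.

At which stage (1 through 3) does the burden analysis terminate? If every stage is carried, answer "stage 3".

stage 1

At Stage 1 the complainant must meet the criminal standard (weight exceeds 91): on (a) the weight is 99, > 91, so (a) meets the standard; on (b) the weight is 87 less the opposing 9 gives net 78, ≤ 91, so (b) does not meet the standard.
  The complainant does not carry Stage 1.
So the licensee prevails.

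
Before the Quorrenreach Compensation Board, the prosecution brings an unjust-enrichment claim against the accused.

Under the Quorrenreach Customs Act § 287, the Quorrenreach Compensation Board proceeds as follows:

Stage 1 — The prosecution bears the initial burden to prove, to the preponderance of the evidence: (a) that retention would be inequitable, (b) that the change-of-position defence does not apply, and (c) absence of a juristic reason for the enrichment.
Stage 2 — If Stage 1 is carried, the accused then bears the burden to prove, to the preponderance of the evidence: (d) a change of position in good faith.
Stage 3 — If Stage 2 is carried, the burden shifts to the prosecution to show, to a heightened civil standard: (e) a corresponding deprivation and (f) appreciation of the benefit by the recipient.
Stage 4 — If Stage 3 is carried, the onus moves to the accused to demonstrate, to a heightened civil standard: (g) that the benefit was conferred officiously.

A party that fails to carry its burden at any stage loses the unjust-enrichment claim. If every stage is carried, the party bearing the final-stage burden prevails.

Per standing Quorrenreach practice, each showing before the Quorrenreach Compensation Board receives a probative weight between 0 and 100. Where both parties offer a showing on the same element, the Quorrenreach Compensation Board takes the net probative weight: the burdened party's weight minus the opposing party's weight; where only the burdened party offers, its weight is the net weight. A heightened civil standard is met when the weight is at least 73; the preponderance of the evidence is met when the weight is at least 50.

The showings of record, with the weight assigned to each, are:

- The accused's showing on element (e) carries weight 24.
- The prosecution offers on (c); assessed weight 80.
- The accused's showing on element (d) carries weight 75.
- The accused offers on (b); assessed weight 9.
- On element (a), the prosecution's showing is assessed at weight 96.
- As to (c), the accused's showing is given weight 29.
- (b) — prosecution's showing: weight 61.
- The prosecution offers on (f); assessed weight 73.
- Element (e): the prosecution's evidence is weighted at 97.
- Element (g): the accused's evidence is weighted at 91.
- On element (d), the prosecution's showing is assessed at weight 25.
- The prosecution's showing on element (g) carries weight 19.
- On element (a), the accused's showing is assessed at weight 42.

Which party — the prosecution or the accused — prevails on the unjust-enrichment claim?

prosecution

At Stage 1 the prosecution must meet the preponderance of the evidence (weight is at least 50): on (a) the weight is 96 less the opposing 42 gives net 54, which does reach 50, so (a) meets the standard; on (b) the weight is 61 less the opposing 9 gives net 52, which does reach 50, so (b) meets the standard; on (c) the weight is 80 less the opposing 29 gives net 51, ≥ 50, so (c) meets the standard.
  All elements met. The burden passes to the accused.
At Stage 2 the accused must meet the preponderance of the evidence (weight is at least 50): on (d) the weight is 75 less the opposing 25 gives net 50, ≥ 50, so (d) meets the standard.
  All elements met. The burden passes to the prosecution.
At Stage 3 the prosecution must meet a heightened civil standard (weight is at least 73): on (e) the weight is 97 less the opposing 24 gives net 73, which does reach 73, so (e) meets the standard; on (f) the weight is 73, which does reach 73, so (f) meets the standard.
  Stage 3 is satisfied; the onus moves to the accused.
At Stage 4 the accused must meet a heightened civil standard (weight is at least 73): on (g) the weight is 91 less the opposing 19 gives net 72, which does not reach 73, so (g) does not meet the standard.
  The accused does not carry Stage 4.
The prosecution prevails.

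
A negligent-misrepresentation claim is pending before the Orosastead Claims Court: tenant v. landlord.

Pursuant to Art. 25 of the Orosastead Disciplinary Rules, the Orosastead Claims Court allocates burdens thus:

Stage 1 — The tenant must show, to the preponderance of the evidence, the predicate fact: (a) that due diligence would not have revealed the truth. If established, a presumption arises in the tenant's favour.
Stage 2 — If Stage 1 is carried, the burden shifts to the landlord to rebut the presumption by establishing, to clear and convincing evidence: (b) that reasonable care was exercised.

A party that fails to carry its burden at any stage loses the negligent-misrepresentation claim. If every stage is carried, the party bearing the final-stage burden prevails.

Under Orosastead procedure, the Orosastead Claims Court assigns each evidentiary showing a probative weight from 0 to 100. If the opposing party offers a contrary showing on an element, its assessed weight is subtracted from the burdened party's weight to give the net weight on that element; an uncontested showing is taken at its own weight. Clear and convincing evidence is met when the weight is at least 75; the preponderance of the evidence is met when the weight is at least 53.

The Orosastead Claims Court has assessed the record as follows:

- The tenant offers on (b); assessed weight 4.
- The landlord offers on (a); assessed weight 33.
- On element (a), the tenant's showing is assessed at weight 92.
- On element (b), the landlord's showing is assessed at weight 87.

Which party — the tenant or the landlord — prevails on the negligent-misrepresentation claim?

Stage 1 (tenant, the preponderance of the evidence, weight is at least 53): (a) net 92−33=59 ≥ 53 — meets.
  Stage 1 carried; the burden shifts to the landlord.
Stage 2 (landlord, clear and convincing evidence, weight is at least 75): (b) net 87−4=83 ≥ 75 — meets.
  All elements met at the final stage.
All stages carried — the landlord prevails.

landlord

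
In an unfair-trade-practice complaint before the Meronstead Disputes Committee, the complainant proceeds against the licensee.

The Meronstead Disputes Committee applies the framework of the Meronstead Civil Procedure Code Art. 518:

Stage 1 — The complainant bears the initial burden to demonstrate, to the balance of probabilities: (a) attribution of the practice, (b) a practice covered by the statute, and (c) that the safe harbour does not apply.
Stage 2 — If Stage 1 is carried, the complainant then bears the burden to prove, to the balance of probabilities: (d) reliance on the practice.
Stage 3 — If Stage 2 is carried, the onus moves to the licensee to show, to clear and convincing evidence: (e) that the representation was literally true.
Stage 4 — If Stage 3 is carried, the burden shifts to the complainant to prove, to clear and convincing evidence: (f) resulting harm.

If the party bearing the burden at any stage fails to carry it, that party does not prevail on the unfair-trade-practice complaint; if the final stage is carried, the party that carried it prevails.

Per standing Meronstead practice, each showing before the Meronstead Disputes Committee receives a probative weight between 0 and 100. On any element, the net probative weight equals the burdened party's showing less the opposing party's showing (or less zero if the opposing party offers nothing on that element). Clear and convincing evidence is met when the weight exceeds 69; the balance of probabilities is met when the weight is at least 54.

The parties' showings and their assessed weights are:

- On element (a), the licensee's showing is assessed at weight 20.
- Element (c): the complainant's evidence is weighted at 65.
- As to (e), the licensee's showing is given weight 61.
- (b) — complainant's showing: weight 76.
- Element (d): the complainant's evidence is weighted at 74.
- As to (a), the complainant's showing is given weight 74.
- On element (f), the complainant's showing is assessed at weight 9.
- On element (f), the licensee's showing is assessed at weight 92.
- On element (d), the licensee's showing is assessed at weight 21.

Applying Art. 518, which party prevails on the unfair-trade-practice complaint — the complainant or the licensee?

Stage 1 — burden on complainant; standard: the balance of probabilities (weight is at least 54).
    (a): 74 − 20 = 54 ≥ 54 [met]
    (b): 76 ≥ 54 [met]
    (c): 65 ≥ 54 [met]
  Stage 1 is satisfied; the complainant continues to bear the burden.
Stage 2 — burden on complainant; standard: the balance of probabilities (weight is at least 54).
    (d): 74 − 21 = 53 < 54 [not met]
  Stage 2 not carried; the complainant fails its burden.
The analysis ends at Stage 2; the licensee prevails.

licensee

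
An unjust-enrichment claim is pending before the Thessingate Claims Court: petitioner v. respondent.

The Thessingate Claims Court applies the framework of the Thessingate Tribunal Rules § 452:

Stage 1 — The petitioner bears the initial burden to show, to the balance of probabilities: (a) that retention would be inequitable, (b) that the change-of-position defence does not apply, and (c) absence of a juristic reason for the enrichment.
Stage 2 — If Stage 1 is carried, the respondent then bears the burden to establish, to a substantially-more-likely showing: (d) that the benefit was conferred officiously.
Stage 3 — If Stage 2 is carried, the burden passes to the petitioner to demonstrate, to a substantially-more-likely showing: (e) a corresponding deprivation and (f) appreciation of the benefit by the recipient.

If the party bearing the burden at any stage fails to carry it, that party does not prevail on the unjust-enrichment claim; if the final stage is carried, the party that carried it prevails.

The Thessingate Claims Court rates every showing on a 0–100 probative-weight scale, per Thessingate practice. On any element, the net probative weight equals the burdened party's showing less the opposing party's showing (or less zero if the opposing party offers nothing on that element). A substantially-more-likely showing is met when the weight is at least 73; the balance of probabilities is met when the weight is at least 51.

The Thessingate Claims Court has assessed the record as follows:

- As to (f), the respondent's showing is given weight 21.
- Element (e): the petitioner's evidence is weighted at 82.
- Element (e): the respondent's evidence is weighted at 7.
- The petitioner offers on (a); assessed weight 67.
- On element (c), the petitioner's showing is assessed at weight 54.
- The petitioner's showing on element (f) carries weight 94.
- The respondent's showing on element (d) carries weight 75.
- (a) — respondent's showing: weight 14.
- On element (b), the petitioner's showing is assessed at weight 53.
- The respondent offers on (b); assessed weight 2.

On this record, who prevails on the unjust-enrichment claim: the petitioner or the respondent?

petitioner

Stage 1 (petitioner, the balance of probabilities, weight is at least 51): (a) net 67−14=53 ≥ 51 — meets; (b) net 53−2=51 ≥ 51 — meets; (c) 54 ≥ 51 — meets.
  Stage 1 carried; the burden shifts to the respondent.
Stage 2 (respondent, a substantially-more-likely showing, weight is at least 73): (d) 75 ≥ 73 — meets.
  Stage 2 is satisfied; the onus moves to the petitioner.
Stage 3 (petitioner, a substantially-more-likely showing, weight is at least 73): (e) net 82−7=75 ≥ 73 — meets; (f) net 94−21=73 ≥ 73 — meets.
  All elements met at the final stage.
All stages carried — the petitioner prevails.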